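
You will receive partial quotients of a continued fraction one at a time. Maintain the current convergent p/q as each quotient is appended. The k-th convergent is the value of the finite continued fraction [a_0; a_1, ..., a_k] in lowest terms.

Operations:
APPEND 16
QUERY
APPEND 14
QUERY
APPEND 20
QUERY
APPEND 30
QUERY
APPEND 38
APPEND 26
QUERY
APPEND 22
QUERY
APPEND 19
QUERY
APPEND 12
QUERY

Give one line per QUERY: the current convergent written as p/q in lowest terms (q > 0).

16/1
225/14
4516/281
135705/8444
134329661/8358422
2960413848/184206437
56382192773/3508280725
679546727124/42283575137

APPEND 16: p_0 = 16·1 + 0 = 16, q_0 = 16·0 + 1 = 1 → 16/1
APPEND 14: p_1 = 14·16 + 1 = 225, q_1 = 14·1 + 0 = 14 → 225/14
APPEND 20: p_2 = 20·225 + 16 = 4516, q_2 = 20·14 + 1 = 281 → 4516/281
APPEND 30: p_3 = 30·4516 + 225 = 135705, q_3 = 30·281 + 14 = 8444 → 135705/8444
APPEND 38: p_4 = 38·135705 + 4516 = 5161306, q_4 = 38·8444 + 281 = 321153 → 5161306/321153
APPEND 26: p_5 = 26·5161306 + 135705 = 134329661, q_5 = 26·321153 + 8444 = 8358422 → 134329661/8358422
APPEND 22: p_6 = 22·134329661 + 5161306 = 2960413848, q_6 = 22·8358422 + 321153 = 184206437 → 2960413848/184206437
APPEND 19: p_7 = 19·2960413848 + 134329661 = 56382192773, q_7 = 19·184206437 + 8358422 = 3508280725 → 56382192773/3508280725
APPEND 12: p_8 = 12·56382192773 + 2960413848 = 679546727124, q_8 = 12·3508280725 + 184206437 = 42283575137 → 679546727124/42283575137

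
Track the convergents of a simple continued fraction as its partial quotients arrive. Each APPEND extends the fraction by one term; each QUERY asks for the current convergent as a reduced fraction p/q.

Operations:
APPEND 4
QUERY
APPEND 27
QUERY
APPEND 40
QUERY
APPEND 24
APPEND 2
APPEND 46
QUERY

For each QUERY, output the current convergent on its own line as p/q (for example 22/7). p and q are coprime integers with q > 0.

APPEND 4: p_0 = 4·1 + 0 = 4, q_0 = 4·0 + 1 = 1 → 4/1
APPEND 27: p_1 = 27·4 + 1 = 109, q_1 = 27·1 + 0 = 27 → 109/27
APPEND 40: p_2 = 40·109 + 4 = 4364, q_2 = 40·27 + 1 = 1081 → 4364/1081
APPEND 24: p_3 = 24·4364 + 109 = 104845, q_3 = 24·1081 + 27 = 25971 → 104845/25971
APPEND 2: p_4 = 2·104845 + 4364 = 214054, q_4 = 2·25971 + 1081 = 53023 → 214054/53023
APPEND 46: p_5 = 46·214054 + 104845 = 9951329, q_5 = 46·53023 + 25971 = 2465029 → 9951329/2465029

4/1
109/27
4364/1081
9951329/2465029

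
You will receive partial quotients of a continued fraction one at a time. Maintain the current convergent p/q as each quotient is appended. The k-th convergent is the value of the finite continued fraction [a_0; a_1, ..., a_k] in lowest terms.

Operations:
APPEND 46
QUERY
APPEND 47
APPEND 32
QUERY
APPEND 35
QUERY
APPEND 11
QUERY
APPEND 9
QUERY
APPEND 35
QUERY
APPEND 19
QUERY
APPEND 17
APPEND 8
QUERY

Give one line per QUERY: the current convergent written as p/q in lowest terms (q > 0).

46/1
69262/1505
2426333/52722
26758925/581447
243256658/5285745
8540741955/185582522
162517353803/3531353663
22333203406651/485280112007

APPEND 46: p_0 = 46·1 + 0 = 46, q_0 = 46·0 + 1 = 1 → 46/1
APPEND 47: p_1 = 47·46 + 1 = 2163, q_1 = 47·1 + 0 = 47 → 2163/47
APPEND 32: p_2 = 32·2163 + 46 = 69262, q_2 = 32·47 + 1 = 1505 → 69262/1505
APPEND 35: p_3 = 35·69262 + 2163 = 2426333, q_3 = 35·1505 + 47 = 52722 → 2426333/52722
APPEND 11: p_4 = 11·2426333 + 69262 = 26758925, q_4 = 11·52722 + 1505 = 581447 → 26758925/581447
APPEND 9: p_5 = 9·26758925 + 2426333 = 243256658, q_5 = 9·581447 + 52722 = 5285745 → 243256658/5285745
APPEND 35: p_6 = 35·243256658 + 26758925 = 8540741955, q_6 = 35·5285745 + 581447 = 185582522 → 8540741955/185582522
APPEND 19: p_7 = 19·8540741955 + 243256658 = 162517353803, q_7 = 19·185582522 + 5285745 = 3531353663 → 162517353803/3531353663
APPEND 17: p_8 = 17·162517353803 + 8540741955 = 2771335756606, q_8 = 17·3531353663 + 185582522 = 60218594793 → 2771335756606/60218594793
APPEND 8: p_9 = 8·2771335756606 + 162517353803 = 22333203406651, q_9 = 8·60218594793 + 3531353663 = 485280112007 → 22333203406651/485280112007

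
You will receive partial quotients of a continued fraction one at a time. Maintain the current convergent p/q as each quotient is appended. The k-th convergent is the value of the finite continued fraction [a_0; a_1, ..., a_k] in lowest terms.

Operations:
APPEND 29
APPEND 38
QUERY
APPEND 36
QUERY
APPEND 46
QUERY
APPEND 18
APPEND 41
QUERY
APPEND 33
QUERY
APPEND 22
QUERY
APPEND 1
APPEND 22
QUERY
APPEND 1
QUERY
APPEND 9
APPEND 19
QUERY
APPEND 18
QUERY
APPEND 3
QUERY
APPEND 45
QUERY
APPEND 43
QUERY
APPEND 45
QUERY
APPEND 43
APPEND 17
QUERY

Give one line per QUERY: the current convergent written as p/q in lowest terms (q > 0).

APPEND 29: p_0 = 29·1 + 0 = 29, q_0 = 29·0 + 1 = 1 → 29/1
APPEND 38: p_1 = 38·29 + 1 = 1103, q_1 = 38·1 + 0 = 38 → 1103/38
APPEND 36: p_2 = 36·1103 + 29 = 39737, q_2 = 36·38 + 1 = 1369 → 39737/1369
APPEND 46: p_3 = 46·39737 + 1103 = 1829005, q_3 = 46·1369 + 38 = 63012 → 1829005/63012
APPEND 18: p_4 = 18·1829005 + 39737 = 32961827, q_4 = 18·63012 + 1369 = 1135585 → 32961827/1135585
APPEND 41: p_5 = 41·32961827 + 1829005 = 1353263912, q_5 = 41·1135585 + 63012 = 46621997 → 1353263912/46621997
APPEND 33: p_6 = 33·1353263912 + 32961827 = 44690670923, q_6 = 33·46621997 + 1135585 = 1539661486 → 44690670923/1539661486
APPEND 22: p_7 = 22·44690670923 + 1353263912 = 984548024218, q_7 = 22·1539661486 + 46621997 = 33919174689 → 984548024218/33919174689
APPEND 1: p_8 = 1·984548024218 + 44690670923 = 1029238695141, q_8 = 1·33919174689 + 1539661486 = 35458836175 → 1029238695141/35458836175
APPEND 22: p_9 = 22·1029238695141 + 984548024218 = 23627799317320, q_9 = 22·35458836175 + 33919174689 = 814013570539 → 23627799317320/814013570539
APPEND 1: p_10 = 1·23627799317320 + 1029238695141 = 24657038012461, q_10 = 1·814013570539 + 35458836175 = 849472406714 → 24657038012461/849472406714
APPEND 9: p_11 = 9·24657038012461 + 23627799317320 = 245541141429469, q_11 = 9·849472406714 + 814013570539 = 8459265230965 → 245541141429469/8459265230965
APPEND 19: p_12 = 19·245541141429469 + 24657038012461 = 4689938725172372, q_12 = 19·8459265230965 + 849472406714 = 161575511795049 → 4689938725172372/161575511795049
APPEND 18: p_13 = 18·4689938725172372 + 245541141429469 = 84664438194532165, q_13 = 18·161575511795049 + 8459265230965 = 2916818477541847 → 84664438194532165/2916818477541847
APPEND 3: p_14 = 3·84664438194532165 + 4689938725172372 = 258683253308768867, q_14 = 3·2916818477541847 + 161575511795049 = 8912030944420590 → 258683253308768867/8912030944420590
APPEND 45: p_15 = 45·258683253308768867 + 84664438194532165 = 11725410837089131180, q_15 = 45·8912030944420590 + 2916818477541847 = 403958210976468397 → 11725410837089131180/403958210976468397
APPEND 43: p_16 = 43·11725410837089131180 + 258683253308768867 = 504451349248141409607, q_16 = 43·403958210976468397 + 8912030944420590 = 17379115102932561661 → 504451349248141409607/17379115102932561661
APPEND 45: p_17 = 45·504451349248141409607 + 11725410837089131180 = 22712036127003452563495, q_17 = 45·17379115102932561661 + 403958210976468397 = 782464137842941743142 → 22712036127003452563495/782464137842941743142
APPEND 43: p_18 = 43·22712036127003452563495 + 504451349248141409607 = 977122004810396601639892, q_18 = 43·782464137842941743142 + 17379115102932561661 = 33663337042349427516767 → 977122004810396601639892/33663337042349427516767
APPEND 17: p_19 = 17·977122004810396601639892 + 22712036127003452563495 = 16633786117903745680441659, q_19 = 17·33663337042349427516767 + 782464137842941743142 = 573059193857783209528181 → 16633786117903745680441659/573059193857783209528181

1103/38
39737/1369
1829005/63012
1353263912/46621997
44690670923/1539661486
984548024218/33919174689
23627799317320/814013570539
24657038012461/849472406714
4689938725172372/161575511795049
84664438194532165/2916818477541847
258683253308768867/8912030944420590
11725410837089131180/403958210976468397
504451349248141409607/17379115102932561661
22712036127003452563495/782464137842941743142
16633786117903745680441659/573059193857783209528181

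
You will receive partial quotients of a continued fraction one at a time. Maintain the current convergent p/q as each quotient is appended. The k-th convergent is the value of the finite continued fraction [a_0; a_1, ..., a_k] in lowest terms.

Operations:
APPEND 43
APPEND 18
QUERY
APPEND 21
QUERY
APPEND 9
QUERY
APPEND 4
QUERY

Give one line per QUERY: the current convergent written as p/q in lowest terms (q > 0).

775/18
16318/379
147637/3429
606866/14095

APPEND 43: p_0 = 43·1 + 0 = 43, q_0 = 43·0 + 1 = 1 → 43/1
APPEND 18: p_1 = 18·43 + 1 = 775, q_1 = 18·1 + 0 = 18 → 775/18
APPEND 21: p_2 = 21·775 + 43 = 16318, q_2 = 21·18 + 1 = 379 → 16318/379
APPEND 9: p_3 = 9·16318 + 775 = 147637, q_3 = 9·379 + 18 = 3429 → 147637/3429
APPEND 4: p_4 = 4·147637 + 16318 = 606866, q_4 = 4·3429 + 379 = 14095 → 606866/14095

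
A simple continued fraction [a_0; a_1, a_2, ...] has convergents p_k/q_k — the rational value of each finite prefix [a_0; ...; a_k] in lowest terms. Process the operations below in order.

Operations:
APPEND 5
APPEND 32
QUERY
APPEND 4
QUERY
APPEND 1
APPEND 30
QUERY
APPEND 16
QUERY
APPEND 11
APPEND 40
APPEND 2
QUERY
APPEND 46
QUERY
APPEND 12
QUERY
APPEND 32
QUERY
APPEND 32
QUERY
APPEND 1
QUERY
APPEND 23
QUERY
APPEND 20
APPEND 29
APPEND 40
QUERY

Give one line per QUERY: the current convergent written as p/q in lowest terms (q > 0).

161/32
649/129
24949/4959
399994/79505
359215511/71399644
16701308820/3319643689
200774921351/39907123912
6441498792052/1280347608873
206328736267015/41011030607848
212770235059067/42291378216721
5100044142625556/1013712729592431
118874053000374009347/23628058380429558141

APPEND 5: p_0 = 5·1 + 0 = 5, q_0 = 5·0 + 1 = 1 → 5/1
APPEND 32: p_1 = 32·5 + 1 = 161, q_1 = 32·1 + 0 = 32 → 161/32
APPEND 4: p_2 = 4·161 + 5 = 649, q_2 = 4·32 + 1 = 129 → 649/129
APPEND 1: p_3 = 1·649 + 161 = 810, q_3 = 1·129 + 32 = 161 → 810/161
APPEND 30: p_4 = 30·810 + 649 = 24949, q_4 = 30·161 + 129 = 4959 → 24949/4959
APPEND 16: p_5 = 16·24949 + 810 = 399994, q_5 = 16·4959 + 161 = 79505 → 399994/79505
APPEND 11: p_6 = 11·399994 + 24949 = 4424883, q_6 = 11·79505 + 4959 = 879514 → 4424883/879514
APPEND 40: p_7 = 40·4424883 + 399994 = 177395314, q_7 = 40·879514 + 79505 = 35260065 → 177395314/35260065
APPEND 2: p_8 = 2·177395314 + 4424883 = 359215511, q_8 = 2·35260065 + 879514 = 71399644 → 359215511/71399644
APPEND 46: p_9 = 46·359215511 + 177395314 = 16701308820, q_9 = 46·71399644 + 35260065 = 3319643689 → 16701308820/3319643689
APPEND 12: p_10 = 12·16701308820 + 359215511 = 200774921351, q_10 = 12·3319643689 + 71399644 = 39907123912 → 200774921351/39907123912
APPEND 32: p_11 = 32·200774921351 + 16701308820 = 6441498792052, q_11 = 32·39907123912 + 3319643689 = 1280347608873 → 6441498792052/1280347608873
APPEND 32: p_12 = 32·6441498792052 + 200774921351 = 206328736267015, q_12 = 32·1280347608873 + 39907123912 = 41011030607848 → 206328736267015/41011030607848
APPEND 1: p_13 = 1·206328736267015 + 6441498792052 = 212770235059067, q_13 = 1·41011030607848 + 1280347608873 = 42291378216721 → 212770235059067/42291378216721
APPEND 23: p_14 = 23·212770235059067 + 206328736267015 = 5100044142625556, q_14 = 23·42291378216721 + 41011030607848 = 1013712729592431 → 5100044142625556/1013712729592431
APPEND 20: p_15 = 20·5100044142625556 + 212770235059067 = 102213653087570187, q_15 = 20·1013712729592431 + 42291378216721 = 20316545970065341 → 102213653087570187/20316545970065341
APPEND 29: p_16 = 29·102213653087570187 + 5100044142625556 = 2969295983682160979, q_16 = 29·20316545970065341 + 1013712729592431 = 590193545861487320 → 2969295983682160979/590193545861487320
APPEND 40: p_17 = 40·2969295983682160979 + 102213653087570187 = 118874053000374009347, q_17 = 40·590193545861487320 + 20316545970065341 = 23628058380429558141 → 118874053000374009347/23628058380429558141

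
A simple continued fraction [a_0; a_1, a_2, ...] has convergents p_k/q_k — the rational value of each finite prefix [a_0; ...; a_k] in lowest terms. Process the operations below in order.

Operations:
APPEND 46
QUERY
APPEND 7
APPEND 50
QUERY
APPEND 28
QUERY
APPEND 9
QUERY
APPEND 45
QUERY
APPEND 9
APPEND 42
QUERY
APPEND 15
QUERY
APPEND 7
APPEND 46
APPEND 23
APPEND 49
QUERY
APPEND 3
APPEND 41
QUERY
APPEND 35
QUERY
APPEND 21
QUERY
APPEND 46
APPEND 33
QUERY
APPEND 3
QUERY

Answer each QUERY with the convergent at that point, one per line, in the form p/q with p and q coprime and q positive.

APPEND 46: p_0 = 46·1 + 0 = 46, q_0 = 46·0 + 1 = 1 → 46/1
APPEND 7: p_1 = 7·46 + 1 = 323, q_1 = 7·1 + 0 = 7 → 323/7
APPEND 50: p_2 = 50·323 + 46 = 16196, q_2 = 50·7 + 1 = 351 → 16196/351
APPEND 28: p_3 = 28·16196 + 323 = 453811, q_3 = 28·351 + 7 = 9835 → 453811/9835
APPEND 9: p_4 = 9·453811 + 16196 = 4100495, q_4 = 9·9835 + 351 = 88866 → 4100495/88866
APPEND 45: p_5 = 45·4100495 + 453811 = 184976086, q_5 = 45·88866 + 9835 = 4008805 → 184976086/4008805
APPEND 9: p_6 = 9·184976086 + 4100495 = 1668885269, q_6 = 9·4008805 + 88866 = 36168111 → 1668885269/36168111
APPEND 42: p_7 = 42·1668885269 + 184976086 = 70278157384, q_7 = 42·36168111 + 4008805 = 1523069467 → 70278157384/1523069467
APPEND 15: p_8 = 15·70278157384 + 1668885269 = 1055841246029, q_8 = 15·1523069467 + 36168111 = 22882210116 → 1055841246029/22882210116
APPEND 7: p_9 = 7·1055841246029 + 70278157384 = 7461166879587, q_9 = 7·22882210116 + 1523069467 = 161698540279 → 7461166879587/161698540279
APPEND 46: p_10 = 46·7461166879587 + 1055841246029 = 344269517707031, q_10 = 46·161698540279 + 22882210116 = 7461015062950 → 344269517707031/7461015062950
APPEND 23: p_11 = 23·344269517707031 + 7461166879587 = 7925660074141300, q_11 = 23·7461015062950 + 161698540279 = 171765044988129 → 7925660074141300/171765044988129
APPEND 49: p_12 = 49·7925660074141300 + 344269517707031 = 388701613150630731, q_12 = 49·171765044988129 + 7461015062950 = 8423948219481271 → 388701613150630731/8423948219481271
APPEND 3: p_13 = 3·388701613150630731 + 7925660074141300 = 1174030499526033493, q_13 = 3·8423948219481271 + 171765044988129 = 25443609703431942 → 1174030499526033493/25443609703431942
APPEND 41: p_14 = 41·1174030499526033493 + 388701613150630731 = 48523952093718003944, q_14 = 41·25443609703431942 + 8423948219481271 = 1051611946060190893 → 48523952093718003944/1051611946060190893
APPEND 35: p_15 = 35·48523952093718003944 + 1174030499526033493 = 1699512353779656171533, q_15 = 35·1051611946060190893 + 25443609703431942 = 36831861721810113197 → 1699512353779656171533/36831861721810113197
APPEND 21: p_16 = 21·1699512353779656171533 + 48523952093718003944 = 35738283381466497606137, q_16 = 21·36831861721810113197 + 1051611946060190893 = 774520708104072568030 → 35738283381466497606137/774520708104072568030
APPEND 46: p_17 = 46·35738283381466497606137 + 1699512353779656171533 = 1645660547901238546053835, q_17 = 46·774520708104072568030 + 36831861721810113197 = 35664784434509148242577 → 1645660547901238546053835/35664784434509148242577
APPEND 33: p_18 = 33·1645660547901238546053835 + 35738283381466497606137 = 54342536364122338517382692, q_18 = 33·35664784434509148242577 + 774520708104072568030 = 1177712407046905964573071 → 54342536364122338517382692/1177712407046905964573071
APPEND 3: p_19 = 3·54342536364122338517382692 + 1645660547901238546053835 = 164673269640268254098201911, q_19 = 3·1177712407046905964573071 + 35664784434509148242577 = 3568802005575227041961790 → 164673269640268254098201911/3568802005575227041961790

46/1
16196/351
453811/9835
4100495/88866
184976086/4008805
70278157384/1523069467
1055841246029/22882210116
388701613150630731/8423948219481271
48523952093718003944/1051611946060190893
1699512353779656171533/36831861721810113197
35738283381466497606137/774520708104072568030
54342536364122338517382692/1177712407046905964573071
164673269640268254098201911/3568802005575227041961790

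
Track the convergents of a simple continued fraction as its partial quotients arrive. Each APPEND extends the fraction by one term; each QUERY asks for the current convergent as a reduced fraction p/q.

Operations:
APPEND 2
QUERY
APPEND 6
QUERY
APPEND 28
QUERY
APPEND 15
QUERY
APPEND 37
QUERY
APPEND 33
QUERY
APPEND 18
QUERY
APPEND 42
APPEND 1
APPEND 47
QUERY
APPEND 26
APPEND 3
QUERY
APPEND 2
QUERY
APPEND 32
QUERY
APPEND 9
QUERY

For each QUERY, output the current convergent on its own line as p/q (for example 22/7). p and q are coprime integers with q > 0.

APPEND 2: p_0 = 2·1 + 0 = 2, q_0 = 2·0 + 1 = 1 → 2/1
APPEND 6: p_1 = 6·2 + 1 = 13, q_1 = 6·1 + 0 = 6 → 13/6
APPEND 28: p_2 = 28·13 + 2 = 366, q_2 = 28·6 + 1 = 169 → 366/169
APPEND 15: p_3 = 15·366 + 13 = 5503, q_3 = 15·169 + 6 = 2541 → 5503/2541
APPEND 37: p_4 = 37·5503 + 366 = 203977, q_4 = 37·2541 + 169 = 94186 → 203977/94186
APPEND 33: p_5 = 33·203977 + 5503 = 6736744, q_5 = 33·94186 + 2541 = 3110679 → 6736744/3110679
APPEND 18: p_6 = 18·6736744 + 203977 = 121465369, q_6 = 18·3110679 + 94186 = 56086408 → 121465369/56086408
APPEND 42: p_7 = 42·121465369 + 6736744 = 5108282242, q_7 = 42·56086408 + 3110679 = 2358739815 → 5108282242/2358739815
APPEND 1: p_8 = 1·5108282242 + 121465369 = 5229747611, q_8 = 1·2358739815 + 56086408 = 2414826223 → 5229747611/2414826223
APPEND 47: p_9 = 47·5229747611 + 5108282242 = 250906419959, q_9 = 47·2414826223 + 2358739815 = 115855572296 → 250906419959/115855572296
APPEND 26: p_10 = 26·250906419959 + 5229747611 = 6528796666545, q_10 = 26·115855572296 + 2414826223 = 3014659705919 → 6528796666545/3014659705919
APPEND 3: p_11 = 3·6528796666545 + 250906419959 = 19837296419594, q_11 = 3·3014659705919 + 115855572296 = 9159834690053 → 19837296419594/9159834690053
APPEND 2: p_12 = 2·19837296419594 + 6528796666545 = 46203389505733, q_12 = 2·9159834690053 + 3014659705919 = 21334329086025 → 46203389505733/21334329086025
APPEND 32: p_13 = 32·46203389505733 + 19837296419594 = 1498345760603050, q_13 = 32·21334329086025 + 9159834690053 = 691858365442853 → 1498345760603050/691858365442853
APPEND 9: p_14 = 9·1498345760603050 + 46203389505733 = 13531315234933183, q_14 = 9·691858365442853 + 21334329086025 = 6248059618071702 → 13531315234933183/6248059618071702

2/1
13/6
366/169
5503/2541
203977/94186
6736744/3110679
121465369/56086408
250906419959/115855572296
19837296419594/9159834690053
46203389505733/21334329086025
1498345760603050/691858365442853
13531315234933183/6248059618071702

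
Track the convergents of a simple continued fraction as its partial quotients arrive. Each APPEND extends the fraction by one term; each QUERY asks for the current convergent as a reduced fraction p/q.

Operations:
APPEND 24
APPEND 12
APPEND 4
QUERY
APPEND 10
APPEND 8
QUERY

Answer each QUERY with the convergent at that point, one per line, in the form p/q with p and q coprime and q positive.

1180/49
97892/4065

APPEND 24: p_0 = 24·1 + 0 = 24, q_0 = 24·0 + 1 = 1 → 24/1
APPEND 12: p_1 = 12·24 + 1 = 289, q_1 = 12·1 + 0 = 12 → 289/12
APPEND 4: p_2 = 4·289 + 24 = 1180, q_2 = 4·12 + 1 = 49 → 1180/49
APPEND 10: p_3 = 10·1180 + 289 = 12089, q_3 = 10·49 + 12 = 502 → 12089/502
APPEND 8: p_4 = 8·12089 + 1180 = 97892, q_4 = 8·502 + 49 = 4065 → 97892/4065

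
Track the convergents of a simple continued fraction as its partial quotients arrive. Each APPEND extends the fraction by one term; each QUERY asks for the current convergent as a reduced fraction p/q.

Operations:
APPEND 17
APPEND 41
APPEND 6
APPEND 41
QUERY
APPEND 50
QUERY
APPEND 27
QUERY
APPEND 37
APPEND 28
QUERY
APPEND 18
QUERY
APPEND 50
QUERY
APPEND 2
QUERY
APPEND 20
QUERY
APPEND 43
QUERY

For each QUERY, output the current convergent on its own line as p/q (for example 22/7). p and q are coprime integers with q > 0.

173103/10168
8659355/508647
233975688/13743637
242875250396/14266393685
4380420266939/257304109546
219263888597346/12879471870985
442908197461631/26016247851516
9077427837829966/533204428901305
390772305224150169/22953806690607631

APPEND 17: p_0 = 17·1 + 0 = 17, q_0 = 17·0 + 1 = 1 → 17/1
APPEND 41: p_1 = 41·17 + 1 = 698, q_1 = 41·1 + 0 = 41 → 698/41
APPEND 6: p_2 = 6·698 + 17 = 4205, q_2 = 6·41 + 1 = 247 → 4205/247
APPEND 41: p_3 = 41·4205 + 698 = 173103, q_3 = 41·247 + 41 = 10168 → 173103/10168
APPEND 50: p_4 = 50·173103 + 4205 = 8659355, q_4 = 50·10168 + 247 = 508647 → 8659355/508647
APPEND 27: p_5 = 27·8659355 + 173103 = 233975688, q_5 = 27·508647 + 10168 = 13743637 → 233975688/13743637
APPEND 37: p_6 = 37·233975688 + 8659355 = 8665759811, q_6 = 37·13743637 + 508647 = 509023216 → 8665759811/509023216
APPEND 28: p_7 = 28·8665759811 + 233975688 = 242875250396, q_7 = 28·509023216 + 13743637 = 14266393685 → 242875250396/14266393685
APPEND 18: p_8 = 18·242875250396 + 8665759811 = 4380420266939, q_8 = 18·14266393685 + 509023216 = 257304109546 → 4380420266939/257304109546
APPEND 50: p_9 = 50·4380420266939 + 242875250396 = 219263888597346, q_9 = 50·257304109546 + 14266393685 = 12879471870985 → 219263888597346/12879471870985
APPEND 2: p_10 = 2·219263888597346 + 4380420266939 = 442908197461631, q_10 = 2·12879471870985 + 257304109546 = 26016247851516 → 442908197461631/26016247851516
APPEND 20: p_11 = 20·442908197461631 + 219263888597346 = 9077427837829966, q_11 = 20·26016247851516 + 12879471870985 = 533204428901305 → 9077427837829966/533204428901305
APPEND 43: p_12 = 43·9077427837829966 + 442908197461631 = 390772305224150169, q_12 = 43·533204428901305 + 26016247851516 = 22953806690607631 → 390772305224150169/22953806690607631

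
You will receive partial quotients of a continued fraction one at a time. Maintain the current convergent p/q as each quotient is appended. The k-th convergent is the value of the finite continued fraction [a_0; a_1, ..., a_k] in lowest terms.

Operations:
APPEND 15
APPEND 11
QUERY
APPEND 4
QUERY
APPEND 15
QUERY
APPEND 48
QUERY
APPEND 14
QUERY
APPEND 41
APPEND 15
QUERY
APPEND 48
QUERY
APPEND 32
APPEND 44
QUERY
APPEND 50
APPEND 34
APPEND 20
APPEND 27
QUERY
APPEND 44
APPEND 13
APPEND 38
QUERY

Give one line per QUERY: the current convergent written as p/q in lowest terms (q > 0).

166/11
679/45
10351/686
497527/32973
6975729/462308
4304511969/285276323
206903076928/13712251105
291715833918188/19333113965157
268964729960474680073/17825312075421517330
5873194397038921346690089/389238853072745531886875

APPEND 15: p_0 = 15·1 + 0 = 15, q_0 = 15·0 + 1 = 1 → 15/1
APPEND 11: p_1 = 11·15 + 1 = 166, q_1 = 11·1 + 0 = 11 → 166/11
APPEND 4: p_2 = 4·166 + 15 = 679, q_2 = 4·11 + 1 = 45 → 679/45
APPEND 15: p_3 = 15·679 + 166 = 10351, q_3 = 15·45 + 11 = 686 → 10351/686
APPEND 48: p_4 = 48·10351 + 679 = 497527, q_4 = 48·686 + 45 = 32973 → 497527/32973
APPEND 14: p_5 = 14·497527 + 10351 = 6975729, q_5 = 14·32973 + 686 = 462308 → 6975729/462308
APPEND 41: p_6 = 41·6975729 + 497527 = 286502416, q_6 = 41·462308 + 32973 = 18987601 → 286502416/18987601
APPEND 15: p_7 = 15·286502416 + 6975729 = 4304511969, q_7 = 15·18987601 + 462308 = 285276323 → 4304511969/285276323
APPEND 48: p_8 = 48·4304511969 + 286502416 = 206903076928, q_8 = 48·285276323 + 18987601 = 13712251105 → 206903076928/13712251105
APPEND 32: p_9 = 32·206903076928 + 4304511969 = 6625202973665, q_9 = 32·13712251105 + 285276323 = 439077311683 → 6625202973665/439077311683
APPEND 44: p_10 = 44·6625202973665 + 206903076928 = 291715833918188, q_10 = 44·439077311683 + 13712251105 = 19333113965157 → 291715833918188/19333113965157
APPEND 50: p_11 = 50·291715833918188 + 6625202973665 = 14592416898883065, q_11 = 50·19333113965157 + 439077311683 = 967094775569533 → 14592416898883065/967094775569533
APPEND 34: p_12 = 34·14592416898883065 + 291715833918188 = 496433890395942398, q_12 = 34·967094775569533 + 19333113965157 = 32900555483329279 → 496433890395942398/32900555483329279
APPEND 20: p_13 = 20·496433890395942398 + 14592416898883065 = 9943270224817731025, q_13 = 20·32900555483329279 + 967094775569533 = 658978204442155113 → 9943270224817731025/658978204442155113
APPEND 27: p_14 = 27·9943270224817731025 + 496433890395942398 = 268964729960474680073, q_14 = 27·658978204442155113 + 32900555483329279 = 17825312075421517330 → 268964729960474680073/17825312075421517330
APPEND 44: p_15 = 44·268964729960474680073 + 9943270224817731025 = 11844391388485703654237, q_15 = 44·17825312075421517330 + 658978204442155113 = 784972709522988917633 → 11844391388485703654237/784972709522988917633
APPEND 13: p_16 = 13·11844391388485703654237 + 268964729960474680073 = 154246052780274622185154, q_16 = 13·784972709522988917633 + 17825312075421517330 = 10222470535874277446559 → 154246052780274622185154/10222470535874277446559
APPEND 38: p_17 = 38·154246052780274622185154 + 11844391388485703654237 = 5873194397038921346690089, q_17 = 38·10222470535874277446559 + 784972709522988917633 = 389238853072745531886875 → 5873194397038921346690089/389238853072745531886875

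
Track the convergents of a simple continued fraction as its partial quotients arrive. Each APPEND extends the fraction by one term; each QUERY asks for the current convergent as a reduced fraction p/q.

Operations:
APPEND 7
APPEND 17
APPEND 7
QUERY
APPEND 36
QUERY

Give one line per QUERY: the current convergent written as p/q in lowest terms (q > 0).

847/120
30612/4337

APPEND 7: p_0 = 7·1 + 0 = 7, q_0 = 7·0 + 1 = 1 → 7/1
APPEND 17: p_1 = 17·7 + 1 = 120, q_1 = 17·1 + 0 = 17 → 120/17
APPEND 7: p_2 = 7·120 + 7 = 847, q_2 = 7·17 + 1 = 120 → 847/120
APPEND 36: p_3 = 36·847 + 120 = 30612, q_3 = 36·120 + 17 = 4337 → 30612/4337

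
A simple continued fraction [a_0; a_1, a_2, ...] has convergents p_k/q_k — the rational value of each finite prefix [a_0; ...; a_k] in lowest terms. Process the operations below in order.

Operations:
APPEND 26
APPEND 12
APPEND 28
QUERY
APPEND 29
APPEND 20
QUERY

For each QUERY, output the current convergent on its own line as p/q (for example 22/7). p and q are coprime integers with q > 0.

8790/337
5113250/196037

APPEND 26: p_0 = 26·1 + 0 = 26, q_0 = 26·0 + 1 = 1 → 26/1
APPEND 12: p_1 = 12·26 + 1 = 313, q_1 = 12·1 + 0 = 12 → 313/12
APPEND 28: p_2 = 28·313 + 26 = 8790, q_2 = 28·12 + 1 = 337 → 8790/337
APPEND 29: p_3 = 29·8790 + 313 = 255223, q_3 = 29·337 + 12 = 9785 → 255223/9785
APPEND 20: p_4 = 20·255223 + 8790 = 5113250, q_4 = 20·9785 + 337 = 196037 → 5113250/196037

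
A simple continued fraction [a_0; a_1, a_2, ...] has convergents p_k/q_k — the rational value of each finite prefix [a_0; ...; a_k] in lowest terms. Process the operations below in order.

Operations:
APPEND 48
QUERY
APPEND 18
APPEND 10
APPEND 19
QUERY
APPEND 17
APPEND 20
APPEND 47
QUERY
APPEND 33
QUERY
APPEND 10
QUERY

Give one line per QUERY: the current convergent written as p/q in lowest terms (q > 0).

48/1
166127/3457
2673526406/55634429
88283194665/1837118614
885505473056/18426820569

APPEND 48: p_0 = 48·1 + 0 = 48, q_0 = 48·0 + 1 = 1 → 48/1
APPEND 18: p_1 = 18·48 + 1 = 865, q_1 = 18·1 + 0 = 18 → 865/18
APPEND 10: p_2 = 10·865 + 48 = 8698, q_2 = 10·18 + 1 = 181 → 8698/181
APPEND 19: p_3 = 19·8698 + 865 = 166127, q_3 = 19·181 + 18 = 3457 → 166127/3457
APPEND 17: p_4 = 17·166127 + 8698 = 2832857, q_4 = 17·3457 + 181 = 58950 → 2832857/58950
APPEND 20: p_5 = 20·2832857 + 166127 = 56823267, q_5 = 20·58950 + 3457 = 1182457 → 56823267/1182457
APPEND 47: p_6 = 47·56823267 + 2832857 = 2673526406, q_6 = 47·1182457 + 58950 = 55634429 → 2673526406/55634429
APPEND 33: p_7 = 33·2673526406 + 56823267 = 88283194665, q_7 = 33·55634429 + 1182457 = 1837118614 → 88283194665/1837118614
APPEND 10: p_8 = 10·88283194665 + 2673526406 = 885505473056, q_8 = 10·1837118614 + 55634429 = 18426820569 → 885505473056/18426820569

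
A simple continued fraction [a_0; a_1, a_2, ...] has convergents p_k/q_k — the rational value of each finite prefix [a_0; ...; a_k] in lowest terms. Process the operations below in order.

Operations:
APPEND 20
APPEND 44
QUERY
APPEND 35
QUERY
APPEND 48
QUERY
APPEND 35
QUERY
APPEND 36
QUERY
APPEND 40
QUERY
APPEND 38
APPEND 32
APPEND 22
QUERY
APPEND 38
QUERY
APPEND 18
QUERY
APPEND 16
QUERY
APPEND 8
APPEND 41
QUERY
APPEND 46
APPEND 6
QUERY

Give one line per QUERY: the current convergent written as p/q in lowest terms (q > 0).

881/44
30855/1541
1481921/74012
51898090/2591961
1869813161/93384608
74844424530/3737976281
2008046928776865/100288456194812
76396928792195032/3815513440844289
1377152765188287441/68779530391392014
22110841171804794088/1104287999703116513
7330930008896497040033/366130712648372405351
2031737195757167439930011/101471625904767254226935

APPEND 20: p_0 = 20·1 + 0 = 20, q_0 = 20·0 + 1 = 1 → 20/1
APPEND 44: p_1 = 44·20 + 1 = 881, q_1 = 44·1 + 0 = 44 → 881/44
APPEND 35: p_2 = 35·881 + 20 = 30855, q_2 = 35·44 + 1 = 1541 → 30855/1541
APPEND 48: p_3 = 48·30855 + 881 = 1481921, q_3 = 48·1541 + 44 = 74012 → 1481921/74012
APPEND 35: p_4 = 35·1481921 + 30855 = 51898090, q_4 = 35·74012 + 1541 = 2591961 → 51898090/2591961
APPEND 36: p_5 = 36·51898090 + 1481921 = 1869813161, q_5 = 36·2591961 + 74012 = 93384608 → 1869813161/93384608
APPEND 40: p_6 = 40·1869813161 + 51898090 = 74844424530, q_6 = 40·93384608 + 2591961 = 3737976281 → 74844424530/3737976281
APPEND 38: p_7 = 38·74844424530 + 1869813161 = 2845957945301, q_7 = 38·3737976281 + 93384608 = 142136483286 → 2845957945301/142136483286
APPEND 32: p_8 = 32·2845957945301 + 74844424530 = 91145498674162, q_8 = 32·142136483286 + 3737976281 = 4552105441433 → 91145498674162/4552105441433
APPEND 22: p_9 = 22·91145498674162 + 2845957945301 = 2008046928776865, q_9 = 22·4552105441433 + 142136483286 = 100288456194812 → 2008046928776865/100288456194812
APPEND 38: p_10 = 38·2008046928776865 + 91145498674162 = 76396928792195032, q_10 = 38·100288456194812 + 4552105441433 = 3815513440844289 → 76396928792195032/3815513440844289
APPEND 18: p_11 = 18·76396928792195032 + 2008046928776865 = 1377152765188287441, q_11 = 18·3815513440844289 + 100288456194812 = 68779530391392014 → 1377152765188287441/68779530391392014
APPEND 16: p_12 = 16·1377152765188287441 + 76396928792195032 = 22110841171804794088, q_12 = 16·68779530391392014 + 3815513440844289 = 1104287999703116513 → 22110841171804794088/1104287999703116513
APPEND 8: p_13 = 8·22110841171804794088 + 1377152765188287441 = 178263882139626640145, q_13 = 8·1104287999703116513 + 68779530391392014 = 8903083528016324118 → 178263882139626640145/8903083528016324118
APPEND 41: p_14 = 41·178263882139626640145 + 22110841171804794088 = 7330930008896497040033, q_14 = 41·8903083528016324118 + 1104287999703116513 = 366130712648372405351 → 7330930008896497040033/366130712648372405351
APPEND 46: p_15 = 46·7330930008896497040033 + 178263882139626640145 = 337401044291378490481663, q_15 = 46·366130712648372405351 + 8903083528016324118 = 16850915865353146970264 → 337401044291378490481663/16850915865353146970264
APPEND 6: p_16 = 6·337401044291378490481663 + 7330930008896497040033 = 2031737195757167439930011, q_16 = 6·16850915865353146970264 + 366130712648372405351 = 101471625904767254226935 → 2031737195757167439930011/101471625904767254226935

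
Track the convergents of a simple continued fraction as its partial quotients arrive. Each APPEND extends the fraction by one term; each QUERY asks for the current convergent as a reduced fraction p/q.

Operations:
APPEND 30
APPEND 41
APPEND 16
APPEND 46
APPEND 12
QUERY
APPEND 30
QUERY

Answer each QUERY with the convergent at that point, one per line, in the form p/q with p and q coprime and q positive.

APPEND 30: p_0 = 30·1 + 0 = 30, q_0 = 30·0 + 1 = 1 → 30/1
APPEND 41: p_1 = 41·30 + 1 = 1231, q_1 = 41·1 + 0 = 41 → 1231/41
APPEND 16: p_2 = 16·1231 + 30 = 19726, q_2 = 16·41 + 1 = 657 → 19726/657
APPEND 46: p_3 = 46·19726 + 1231 = 908627, q_3 = 46·657 + 41 = 30263 → 908627/30263
APPEND 12: p_4 = 12·908627 + 19726 = 10923250, q_4 = 12·30263 + 657 = 363813 → 10923250/363813
APPEND 30: p_5 = 30·10923250 + 908627 = 328606127, q_5 = 30·363813 + 30263 = 10944653 → 328606127/10944653

10923250/363813
328606127/10944653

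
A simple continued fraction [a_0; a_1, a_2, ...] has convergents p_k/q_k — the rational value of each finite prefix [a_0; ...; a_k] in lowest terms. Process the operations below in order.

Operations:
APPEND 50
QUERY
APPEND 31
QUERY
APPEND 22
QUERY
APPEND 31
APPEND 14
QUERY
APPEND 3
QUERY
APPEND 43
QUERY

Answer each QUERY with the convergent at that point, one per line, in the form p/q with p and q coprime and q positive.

50/1
1551/31
34172/683
14886534/297539
45720485/913821
1980867389/39591842

APPEND 50: p_0 = 50·1 + 0 = 50, q_0 = 50·0 + 1 = 1 → 50/1
APPEND 31: p_1 = 31·50 + 1 = 1551, q_1 = 31·1 + 0 = 31 → 1551/31
APPEND 22: p_2 = 22·1551 + 50 = 34172, q_2 = 22·31 + 1 = 683 → 34172/683
APPEND 31: p_3 = 31·34172 + 1551 = 1060883, q_3 = 31·683 + 31 = 21204 → 1060883/21204
APPEND 14: p_4 = 14·1060883 + 34172 = 14886534, q_4 = 14·21204 + 683 = 297539 → 14886534/297539
APPEND 3: p_5 = 3·14886534 + 1060883 = 45720485, q_5 = 3·297539 + 21204 = 913821 → 45720485/913821
APPEND 43: p_6 = 43·45720485 + 14886534 = 1980867389, q_6 = 43·913821 + 297539 = 39591842 → 1980867389/39591842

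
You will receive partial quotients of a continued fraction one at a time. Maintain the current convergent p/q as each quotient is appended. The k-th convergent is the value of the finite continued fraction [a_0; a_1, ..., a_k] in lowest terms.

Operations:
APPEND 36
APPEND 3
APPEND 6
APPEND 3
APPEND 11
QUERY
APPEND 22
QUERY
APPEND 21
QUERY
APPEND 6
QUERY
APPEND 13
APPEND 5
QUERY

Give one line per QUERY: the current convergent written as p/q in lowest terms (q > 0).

APPEND 36: p_0 = 36·1 + 0 = 36, q_0 = 36·0 + 1 = 1 → 36/1
APPEND 3: p_1 = 3·36 + 1 = 109, q_1 = 3·1 + 0 = 3 → 109/3
APPEND 6: p_2 = 6·109 + 36 = 690, q_2 = 6·3 + 1 = 19 → 690/19
APPEND 3: p_3 = 3·690 + 109 = 2179, q_3 = 3·19 + 3 = 60 → 2179/60
APPEND 11: p_4 = 11·2179 + 690 = 24659, q_4 = 11·60 + 19 = 679 → 24659/679
APPEND 22: p_5 = 22·24659 + 2179 = 544677, q_5 = 22·679 + 60 = 14998 → 544677/14998
APPEND 21: p_6 = 21·544677 + 24659 = 11462876, q_6 = 21·14998 + 679 = 315637 → 11462876/315637
APPEND 6: p_7 = 6·11462876 + 544677 = 69321933, q_7 = 6·315637 + 14998 = 1908820 → 69321933/1908820
APPEND 13: p_8 = 13·69321933 + 11462876 = 912648005, q_8 = 13·1908820 + 315637 = 25130297 → 912648005/25130297
APPEND 5: p_9 = 5·912648005 + 69321933 = 4632561958, q_9 = 5·25130297 + 1908820 = 127560305 → 4632561958/127560305

24659/679
544677/14998
11462876/315637
69321933/1908820
4632561958/127560305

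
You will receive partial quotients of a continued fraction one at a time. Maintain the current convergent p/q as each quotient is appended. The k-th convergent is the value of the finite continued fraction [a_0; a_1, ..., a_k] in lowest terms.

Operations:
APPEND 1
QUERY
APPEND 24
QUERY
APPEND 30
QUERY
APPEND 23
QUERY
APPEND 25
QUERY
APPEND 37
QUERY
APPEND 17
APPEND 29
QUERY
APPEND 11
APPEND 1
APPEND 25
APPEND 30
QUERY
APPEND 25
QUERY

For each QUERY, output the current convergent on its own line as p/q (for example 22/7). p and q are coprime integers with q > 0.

1/1
25/24
751/721
17298/16607
433201/415896
16045735/15404759
7939155919/7622011930
74380972148874/71409689250079
1862000484690755/1787619496678979

APPEND 1: p_0 = 1·1 + 0 = 1, q_0 = 1·0 + 1 = 1 → 1/1
APPEND 24: p_1 = 24·1 + 1 = 25, q_1 = 24·1 + 0 = 24 → 25/24
APPEND 30: p_2 = 30·25 + 1 = 751, q_2 = 30·24 + 1 = 721 → 751/721
APPEND 23: p_3 = 23·751 + 25 = 17298, q_3 = 23·721 + 24 = 16607 → 17298/16607
APPEND 25: p_4 = 25·17298 + 751 = 433201, q_4 = 25·16607 + 721 = 415896 → 433201/415896
APPEND 37: p_5 = 37·433201 + 17298 = 16045735, q_5 = 37·415896 + 16607 = 15404759 → 16045735/15404759
APPEND 17: p_6 = 17·16045735 + 433201 = 273210696, q_6 = 17·15404759 + 415896 = 262296799 → 273210696/262296799
APPEND 29: p_7 = 29·273210696 + 16045735 = 7939155919, q_7 = 29·262296799 + 15404759 = 7622011930 → 7939155919/7622011930
APPEND 11: p_8 = 11·7939155919 + 273210696 = 87603925805, q_8 = 11·7622011930 + 262296799 = 84104428029 → 87603925805/84104428029
APPEND 1: p_9 = 1·87603925805 + 7939155919 = 95543081724, q_9 = 1·84104428029 + 7622011930 = 91726439959 → 95543081724/91726439959
APPEND 25: p_10 = 25·95543081724 + 87603925805 = 2476180968905, q_10 = 25·91726439959 + 84104428029 = 2377265427004 → 2476180968905/2377265427004
APPEND 30: p_11 = 30·2476180968905 + 95543081724 = 74380972148874, q_11 = 30·2377265427004 + 91726439959 = 71409689250079 → 74380972148874/71409689250079
APPEND 25: p_12 = 25·74380972148874 + 2476180968905 = 1862000484690755, q_12 = 25·71409689250079 + 2377265427004 = 1787619496678979 → 1862000484690755/1787619496678979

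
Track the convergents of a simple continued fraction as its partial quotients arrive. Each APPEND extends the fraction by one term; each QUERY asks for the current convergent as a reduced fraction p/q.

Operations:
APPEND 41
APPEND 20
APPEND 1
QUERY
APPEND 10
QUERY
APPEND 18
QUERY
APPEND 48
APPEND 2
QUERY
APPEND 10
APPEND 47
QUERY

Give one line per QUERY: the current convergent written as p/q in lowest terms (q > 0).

862/21
9441/230
170800/4161
16586482/404077
8198001549/199718293

APPEND 41: p_0 = 41·1 + 0 = 41, q_0 = 41·0 + 1 = 1 → 41/1
APPEND 20: p_1 = 20·41 + 1 = 821, q_1 = 20·1 + 0 = 20 → 821/20
APPEND 1: p_2 = 1·821 + 41 = 862, q_2 = 1·20 + 1 = 21 → 862/21
APPEND 10: p_3 = 10·862 + 821 = 9441, q_3 = 10·21 + 20 = 230 → 9441/230
APPEND 18: p_4 = 18·9441 + 862 = 170800, q_4 = 18·230 + 21 = 4161 → 170800/4161
APPEND 48: p_5 = 48·170800 + 9441 = 8207841, q_5 = 48·4161 + 230 = 199958 → 8207841/199958
APPEND 2: p_6 = 2·8207841 + 170800 = 16586482, q_6 = 2·199958 + 4161 = 404077 → 16586482/404077
APPEND 10: p_7 = 10·16586482 + 8207841 = 174072661, q_7 = 10·404077 + 199958 = 4240728 → 174072661/4240728
APPEND 47: p_8 = 47·174072661 + 16586482 = 8198001549, q_8 = 47·4240728 + 404077 = 199718293 → 8198001549/199718293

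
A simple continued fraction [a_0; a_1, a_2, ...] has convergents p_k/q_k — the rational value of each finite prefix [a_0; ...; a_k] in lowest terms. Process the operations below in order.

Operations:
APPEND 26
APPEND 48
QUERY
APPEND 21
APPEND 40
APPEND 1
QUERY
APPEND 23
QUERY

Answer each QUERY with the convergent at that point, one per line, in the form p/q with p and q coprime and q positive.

APPEND 26: p_0 = 26·1 + 0 = 26, q_0 = 26·0 + 1 = 1 → 26/1
APPEND 48: p_1 = 48·26 + 1 = 1249, q_1 = 48·1 + 0 = 48 → 1249/48
APPEND 21: p_2 = 21·1249 + 26 = 26255, q_2 = 21·48 + 1 = 1009 → 26255/1009
APPEND 40: p_3 = 40·26255 + 1249 = 1051449, q_3 = 40·1009 + 48 = 40408 → 1051449/40408
APPEND 1: p_4 = 1·1051449 + 26255 = 1077704, q_4 = 1·40408 + 1009 = 41417 → 1077704/41417
APPEND 23: p_5 = 23·1077704 + 1051449 = 25838641, q_5 = 23·41417 + 40408 = 992999 → 25838641/992999

1249/48
1077704/41417
25838641/992999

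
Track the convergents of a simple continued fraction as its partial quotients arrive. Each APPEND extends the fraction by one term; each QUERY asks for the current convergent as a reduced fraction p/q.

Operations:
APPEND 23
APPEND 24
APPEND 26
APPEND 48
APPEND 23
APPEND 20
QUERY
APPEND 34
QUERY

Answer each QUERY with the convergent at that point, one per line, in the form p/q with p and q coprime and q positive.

APPEND 23: p_0 = 23·1 + 0 = 23, q_0 = 23·0 + 1 = 1 → 23/1
APPEND 24: p_1 = 24·23 + 1 = 553, q_1 = 24·1 + 0 = 24 → 553/24
APPEND 26: p_2 = 26·553 + 23 = 14401, q_2 = 26·24 + 1 = 625 → 14401/625
APPEND 48: p_3 = 48·14401 + 553 = 691801, q_3 = 48·625 + 24 = 30024 → 691801/30024
APPEND 23: p_4 = 23·691801 + 14401 = 15925824, q_4 = 23·30024 + 625 = 691177 → 15925824/691177
APPEND 20: p_5 = 20·15925824 + 691801 = 319208281, q_5 = 20·691177 + 30024 = 13853564 → 319208281/13853564
APPEND 34: p_6 = 34·319208281 + 15925824 = 10869007378, q_6 = 34·13853564 + 691177 = 471712353 → 10869007378/471712353

319208281/13853564
10869007378/471712353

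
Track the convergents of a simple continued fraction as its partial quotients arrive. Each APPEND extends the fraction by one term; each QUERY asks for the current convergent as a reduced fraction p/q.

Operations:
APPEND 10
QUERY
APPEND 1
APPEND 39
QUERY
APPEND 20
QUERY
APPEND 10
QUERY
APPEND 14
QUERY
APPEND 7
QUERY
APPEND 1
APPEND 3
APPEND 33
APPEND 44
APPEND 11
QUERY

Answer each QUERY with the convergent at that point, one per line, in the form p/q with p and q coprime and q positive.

10/1
439/40
8791/801
88349/8050
1245677/113501
8808088/802557
629009714153/57312795826

APPEND 10: p_0 = 10·1 + 0 = 10, q_0 = 10·0 + 1 = 1 → 10/1
APPEND 1: p_1 = 1·10 + 1 = 11, q_1 = 1·1 + 0 = 1 → 11/1
APPEND 39: p_2 = 39·11 + 10 = 439, q_2 = 39·1 + 1 = 40 → 439/40
APPEND 20: p_3 = 20·439 + 11 = 8791, q_3 = 20·40 + 1 = 801 → 8791/801
APPEND 10: p_4 = 10·8791 + 439 = 88349, q_4 = 10·801 + 40 = 8050 → 88349/8050
APPEND 14: p_5 = 14·88349 + 8791 = 1245677, q_5 = 14·8050 + 801 = 113501 → 1245677/113501
APPEND 7: p_6 = 7·1245677 + 88349 = 8808088, q_6 = 7·113501 + 8050 = 802557 → 8808088/802557
APPEND 1: p_7 = 1·8808088 + 1245677 = 10053765, q_7 = 1·802557 + 113501 = 916058 → 10053765/916058
APPEND 3: p_8 = 3·10053765 + 8808088 = 38969383, q_8 = 3·916058 + 802557 = 3550731 → 38969383/3550731
APPEND 33: p_9 = 33·38969383 + 10053765 = 1296043404, q_9 = 33·3550731 + 916058 = 118090181 → 1296043404/118090181
APPEND 44: p_10 = 44·1296043404 + 38969383 = 57064879159, q_10 = 44·118090181 + 3550731 = 5199518695 → 57064879159/5199518695
APPEND 11: p_11 = 11·57064879159 + 1296043404 = 629009714153, q_11 = 11·5199518695 + 118090181 = 57312795826 → 629009714153/57312795826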